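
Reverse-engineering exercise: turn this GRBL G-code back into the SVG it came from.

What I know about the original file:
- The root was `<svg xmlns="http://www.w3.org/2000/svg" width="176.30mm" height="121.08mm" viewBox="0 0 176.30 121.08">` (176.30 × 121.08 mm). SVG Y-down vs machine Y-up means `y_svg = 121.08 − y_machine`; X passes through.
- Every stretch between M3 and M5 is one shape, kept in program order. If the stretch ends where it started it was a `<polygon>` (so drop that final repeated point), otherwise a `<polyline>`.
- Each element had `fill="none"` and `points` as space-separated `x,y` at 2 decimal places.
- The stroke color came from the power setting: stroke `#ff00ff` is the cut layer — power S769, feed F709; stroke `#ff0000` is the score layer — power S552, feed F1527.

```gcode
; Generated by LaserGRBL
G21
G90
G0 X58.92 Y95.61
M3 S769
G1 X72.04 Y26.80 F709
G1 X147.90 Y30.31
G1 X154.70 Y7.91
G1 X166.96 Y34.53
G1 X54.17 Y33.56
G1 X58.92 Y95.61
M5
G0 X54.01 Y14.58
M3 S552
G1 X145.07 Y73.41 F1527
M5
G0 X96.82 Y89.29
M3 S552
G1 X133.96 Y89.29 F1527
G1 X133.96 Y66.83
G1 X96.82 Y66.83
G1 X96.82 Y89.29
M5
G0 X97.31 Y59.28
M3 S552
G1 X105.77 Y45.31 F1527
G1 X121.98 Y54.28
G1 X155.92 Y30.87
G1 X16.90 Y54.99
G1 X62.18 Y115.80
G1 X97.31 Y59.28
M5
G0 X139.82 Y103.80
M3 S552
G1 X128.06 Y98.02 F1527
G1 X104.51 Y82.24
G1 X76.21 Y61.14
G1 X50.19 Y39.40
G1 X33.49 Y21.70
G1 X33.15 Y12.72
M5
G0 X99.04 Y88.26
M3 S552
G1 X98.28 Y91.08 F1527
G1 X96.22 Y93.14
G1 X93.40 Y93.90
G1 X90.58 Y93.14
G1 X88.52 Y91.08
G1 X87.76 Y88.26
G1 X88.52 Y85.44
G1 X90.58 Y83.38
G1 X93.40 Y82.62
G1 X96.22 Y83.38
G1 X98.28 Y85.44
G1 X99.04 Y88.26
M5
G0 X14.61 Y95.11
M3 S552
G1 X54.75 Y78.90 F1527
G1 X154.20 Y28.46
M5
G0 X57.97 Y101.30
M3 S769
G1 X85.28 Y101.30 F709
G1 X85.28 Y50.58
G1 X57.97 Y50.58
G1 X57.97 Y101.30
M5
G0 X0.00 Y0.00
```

Each laser-on run becomes one SVG element. Flip Y back into SVG space with y_svg = 121.08 − y_machine.

Run 1: the run's S769 means `#ff00ff` (cut). The run returns to its start, so emit a `<polygon>` with points (Y-flipped): 58.92,25.47 72.04,94.28 147.90,90.77 154.70,113.17 166.96,86.55 54.17,87.52.

Run 2: S552 ⇒ score layer `#ff0000`. The run is open, so emit a `<polyline>` with points (Y-flipped): 54.01,106.50 145.07,47.67.

Run 3: S552 ⇒ score layer `#ff0000`. The run returns to its start, so emit a `<polygon>` with points (Y-flipped): 96.82,31.79 133.96,31.79 133.96,54.25 96.82,54.25.

Run 4: power S552 maps to stroke `#ff0000` (score). The run returns to its start, so emit a `<polygon>` with points (Y-flipped): 97.31,61.80 105.77,75.77 121.98,66.80 155.92,90.21 16.90,66.09 62.18,5.28.

Run 5: S552 ⇒ score layer `#ff0000`. The run is open, so emit a `<polyline>` with points (Y-flipped): 139.82,17.28 128.06,23.06 104.51,38.84 76.21,59.94 50.19,81.68 33.49,99.38 33.15,108.36.

Run 6: S552 ⇒ score layer `#ff0000`. The run returns to its start, so emit a `<polygon>` with points (Y-flipped): 99.04,32.82 98.28,30.00 96.22,27.94 93.40,27.18 90.58,27.94 88.52,30.00 87.76,32.82 88.52,35.64 90.58,37.70 93.40,38.46 96.22,37.70 98.28,35.64.

Run 7: power S552 maps to stroke `#ff0000` (score). The run is open, so emit a `<polyline>` with points (Y-flipped): 14.61,25.97 54.75,42.18 154.20,92.62.

Run 8: power S769 maps to stroke `#ff00ff` (cut). The run returns to its start, so emit a `<polygon>` with points (Y-flipped): 57.97,19.78 85.28,19.78 85.28,70.50 57.97,70.50.

<svg xmlns="http://www.w3.org/2000/svg" width="176.30mm" height="121.08mm" viewBox="0 0 176.30 121.08">
  <polygon points="58.92,25.47 72.04,94.28 147.90,90.77 154.70,113.17 166.96,86.55 54.17,87.52" fill="none" stroke="#ff00ff"/>
  <polyline points="54.01,106.50 145.07,47.67" fill="none" stroke="#ff0000"/>
  <polygon points="96.82,31.79 133.96,31.79 133.96,54.25 96.82,54.25" fill="none" stroke="#ff0000"/>
  <polygon points="97.31,61.80 105.77,75.77 121.98,66.80 155.92,90.21 16.90,66.09 62.18,5.28" fill="none" stroke="#ff0000"/>
  <polyline points="139.82,17.28 128.06,23.06 104.51,38.84 76.21,59.94 50.19,81.68 33.49,99.38 33.15,108.36" fill="none" stroke="#ff0000"/>
  <polygon points="99.04,32.82 98.28,30.00 96.22,27.94 93.40,27.18 90.58,27.94 88.52,30.00 87.76,32.82 88.52,35.64 90.58,37.70 93.40,38.46 96.22,37.70 98.28,35.64" fill="none" stroke="#ff0000"/>
  <polyline points="14.61,25.97 54.75,42.18 154.20,92.62" fill="none" stroke="#ff0000"/>
  <polygon points="57.97,19.78 85.28,19.78 85.28,70.50 57.97,70.50" fill="none" stroke="#ff00ff"/>
</svg>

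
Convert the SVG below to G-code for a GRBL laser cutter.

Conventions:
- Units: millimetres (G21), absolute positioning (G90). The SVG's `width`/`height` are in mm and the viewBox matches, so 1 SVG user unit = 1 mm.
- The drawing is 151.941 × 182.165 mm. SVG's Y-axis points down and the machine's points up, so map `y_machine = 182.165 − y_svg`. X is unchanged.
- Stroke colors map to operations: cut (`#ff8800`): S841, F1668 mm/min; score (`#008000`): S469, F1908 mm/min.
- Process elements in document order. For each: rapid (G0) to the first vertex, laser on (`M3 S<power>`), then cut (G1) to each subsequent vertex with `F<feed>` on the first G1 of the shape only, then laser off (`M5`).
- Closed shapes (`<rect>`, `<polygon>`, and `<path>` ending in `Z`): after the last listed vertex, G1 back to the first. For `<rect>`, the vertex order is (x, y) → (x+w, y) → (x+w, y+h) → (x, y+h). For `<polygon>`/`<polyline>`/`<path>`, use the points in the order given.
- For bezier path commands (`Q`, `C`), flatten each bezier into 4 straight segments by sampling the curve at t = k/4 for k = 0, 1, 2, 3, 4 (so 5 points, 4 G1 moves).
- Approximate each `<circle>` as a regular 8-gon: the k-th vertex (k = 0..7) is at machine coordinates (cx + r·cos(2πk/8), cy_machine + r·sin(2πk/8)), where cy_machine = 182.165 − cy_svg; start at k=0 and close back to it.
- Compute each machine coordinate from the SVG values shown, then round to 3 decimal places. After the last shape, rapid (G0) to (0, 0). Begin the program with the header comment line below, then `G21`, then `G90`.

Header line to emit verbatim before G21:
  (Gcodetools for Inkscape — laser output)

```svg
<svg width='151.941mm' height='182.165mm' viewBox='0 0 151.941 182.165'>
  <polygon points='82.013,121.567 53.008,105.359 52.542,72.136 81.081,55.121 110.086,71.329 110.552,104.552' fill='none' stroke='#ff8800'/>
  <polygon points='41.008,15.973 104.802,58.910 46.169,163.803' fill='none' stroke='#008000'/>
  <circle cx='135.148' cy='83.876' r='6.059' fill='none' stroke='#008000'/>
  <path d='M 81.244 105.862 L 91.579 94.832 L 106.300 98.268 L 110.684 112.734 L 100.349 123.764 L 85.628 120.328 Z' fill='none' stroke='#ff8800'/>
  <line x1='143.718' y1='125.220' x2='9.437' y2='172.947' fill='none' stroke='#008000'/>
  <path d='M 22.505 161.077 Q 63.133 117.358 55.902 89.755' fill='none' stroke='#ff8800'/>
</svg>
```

Since the viewBox matches the mm dimensions, user units are millimetres directly. The only transform is the Y-flip y_m = 182.165 − y_svg.

Shape 1 is a regular polygon drawn with `<polygon>`. Its stroke #ff8800 means cut at S841, F1668. After flipping Y the toolpath is (82.013,60.598) → (53.008,76.806) → (52.542,110.029) → (81.081,127.044) → (110.086,110.836) → (110.552,77.613) → (82.013,60.598), returning to the start.

Shape 2 is a closed polygon drawn with `<polygon>`. Its stroke #008000 means score at S469, F1908. After flipping Y the toolpath is (41.008,166.192) → (104.802,123.255) → (46.169,18.362) → (41.008,166.192), returning to the start.

Shape 3 is a circle drawn with `<circle>`. Its stroke #008000 means score at S469, F1908. After flipping Y the toolpath is (141.207,98.289) → (139.432,102.573) → (135.148,104.348) → (130.864,102.573) → (129.089,98.289) → (130.864,94.005) → (135.148,92.230) → (139.432,94.005) → (141.207,98.289), returning to the start.

Shape 4 is a regular polygon drawn with `<path>`. Its stroke #ff8800 means cut at S841, F1668. After flipping Y the toolpath is (81.244,76.303) → (91.579,87.333) → (106.300,83.897) → (110.684,69.431) → (100.349,58.401) → (85.628,61.837) → (81.244,76.303), returning to the start.

Shape 5 is a line segment drawn with `<line>`. Its stroke #008000 means score at S469, F1908. After flipping Y the toolpath is (143.718,56.945) → (9.437,9.218).

Shape 6 is a quadratic bezier drawn with `<path>`. Its stroke #ff8800 means cut at S841, F1668. After flipping Y the toolpath is (22.505,21.088) → (39.828,41.940) → (51.168,60.778) → (56.526,77.601) → (55.902,92.410).

(Gcodetools for Inkscape — laser output)
G21
G90
G0 X82.013 Y60.598
M3 S841
G1 X53.008 Y76.806 F1668
G1 X52.542 Y110.029
G1 X81.081 Y127.044
G1 X110.086 Y110.836
G1 X110.552 Y77.613
G1 X82.013 Y60.598
M5
G0 X41.008 Y166.192
M3 S469
G1 X104.802 Y123.255 F1908
G1 X46.169 Y18.362
G1 X41.008 Y166.192
M5
G0 X141.207 Y98.289
M3 S469
G1 X139.432 Y102.573 F1908
G1 X135.148 Y104.348
G1 X130.864 Y102.573
G1 X129.089 Y98.289
G1 X130.864 Y94.005
G1 X135.148 Y92.230
G1 X139.432 Y94.005
G1 X141.207 Y98.289
M5
G0 X81.244 Y76.303
M3 S841
G1 X91.579 Y87.333 F1668
G1 X106.300 Y83.897
G1 X110.684 Y69.431
G1 X100.349 Y58.401
G1 X85.628 Y61.837
G1 X81.244 Y76.303
M5
G0 X143.718 Y56.945
M3 S469
G1 X9.437 Y9.218 F1908
M5
G0 X22.505 Y21.088
M3 S841
G1 X39.828 Y41.940 F1668
G1 X51.168 Y60.778
G1 X56.526 Y77.601
G1 X55.902 Y92.410
M5
G0 X0.000 Y0.000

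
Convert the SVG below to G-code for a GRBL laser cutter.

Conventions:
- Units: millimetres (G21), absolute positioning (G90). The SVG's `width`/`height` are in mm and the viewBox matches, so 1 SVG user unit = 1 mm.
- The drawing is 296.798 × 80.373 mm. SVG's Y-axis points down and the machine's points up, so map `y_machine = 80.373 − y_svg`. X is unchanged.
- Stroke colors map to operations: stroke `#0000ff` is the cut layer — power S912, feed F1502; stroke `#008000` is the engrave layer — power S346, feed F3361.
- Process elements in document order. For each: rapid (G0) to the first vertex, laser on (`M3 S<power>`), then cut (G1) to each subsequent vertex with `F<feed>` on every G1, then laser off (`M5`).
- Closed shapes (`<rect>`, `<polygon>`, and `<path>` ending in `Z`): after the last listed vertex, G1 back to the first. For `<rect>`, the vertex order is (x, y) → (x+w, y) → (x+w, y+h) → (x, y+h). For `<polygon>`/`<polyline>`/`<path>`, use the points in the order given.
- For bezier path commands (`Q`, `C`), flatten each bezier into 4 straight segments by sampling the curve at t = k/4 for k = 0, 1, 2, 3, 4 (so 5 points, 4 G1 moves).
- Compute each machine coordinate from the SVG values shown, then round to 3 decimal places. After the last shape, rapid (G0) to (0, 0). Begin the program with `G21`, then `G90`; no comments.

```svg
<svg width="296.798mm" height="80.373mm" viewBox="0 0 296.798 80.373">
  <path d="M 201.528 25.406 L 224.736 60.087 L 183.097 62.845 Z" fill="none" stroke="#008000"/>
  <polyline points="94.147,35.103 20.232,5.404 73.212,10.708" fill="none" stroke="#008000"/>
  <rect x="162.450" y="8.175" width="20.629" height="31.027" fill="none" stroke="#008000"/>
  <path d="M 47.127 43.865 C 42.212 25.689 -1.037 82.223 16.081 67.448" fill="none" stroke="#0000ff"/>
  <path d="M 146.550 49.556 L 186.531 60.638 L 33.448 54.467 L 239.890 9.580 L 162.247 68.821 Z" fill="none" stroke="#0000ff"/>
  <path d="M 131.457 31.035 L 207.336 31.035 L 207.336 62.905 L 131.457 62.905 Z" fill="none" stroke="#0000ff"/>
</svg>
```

Since the viewBox matches the mm dimensions, user units are millimetres directly. The only transform is the Y-flip y_m = 80.373 − y_svg.

Shape 1 is a regular polygon drawn with `<path>`. Its stroke #008000 means engrave at S346, F3361. After flipping Y the toolpath is (201.528,54.967) → (224.736,20.286) → (183.097,17.528) → (201.528,54.967), returning to the start.

Shape 2 is a open polyline drawn with `<polyline>`. Its stroke #008000 means engrave at S346, F3361. After flipping Y the toolpath is (94.147,45.270) → (20.232,74.969) → (73.212,69.665).

Shape 3 is a rectangle drawn with `<rect>`. Its stroke #008000 means engrave at S346, F3361. After flipping Y the toolpath is (162.450,72.198) → (183.079,72.198) → (183.079,41.171) → (162.450,41.171) → (162.450,72.198), returning to the start.

Shape 4 is a cubic bezier drawn with `<path>`. Its stroke #0000ff means cut at S912, F1502. After flipping Y the toolpath is (47.127,36.508) → (37.795,38.413) → (23.342,25.992) → (13.019,12.933) → (16.081,12.925).

Shape 5 is a closed polygon drawn with `<path>`. Its stroke #0000ff means cut at S912, F1502. After flipping Y the toolpath is (146.550,30.817) → (186.531,19.735) → (33.448,25.906) → (239.890,70.793) → (162.247,11.552) → (146.550,30.817), returning to the start.

Shape 6 is a rectangle drawn with `<path>`. Its stroke #0000ff means cut at S912, F1502. After flipping Y the toolpath is (131.457,49.338) → (207.336,49.338) → (207.336,17.468) → (131.457,17.468) → (131.457,49.338), returning to the start.

G21
G90
G0 X201.528 Y54.967
M3 S346
G1 X224.736 Y20.286 F3361
G1 X183.097 Y17.528 F3361
G1 X201.528 Y54.967 F3361
M5
G0 X94.147 Y45.270
M3 S346
G1 X20.232 Y74.969 F3361
G1 X73.212 Y69.665 F3361
M5
G0 X162.450 Y72.198
M3 S346
G1 X183.079 Y72.198 F3361
G1 X183.079 Y41.171 F3361
G1 X162.450 Y41.171 F3361
G1 X162.450 Y72.198 F3361
M5
G0 X47.127 Y36.508
M3 S912
G1 X37.795 Y38.413 F1502
G1 X23.342 Y25.992 F1502
G1 X13.019 Y12.933 F1502
G1 X16.081 Y12.925 F1502
M5
G0 X146.550 Y30.817
M3 S912
G1 X186.531 Y19.735 F1502
G1 X33.448 Y25.906 F1502
G1 X239.890 Y70.793 F1502
G1 X162.247 Y11.552 F1502
G1 X146.550 Y30.817 F1502
M5
G0 X131.457 Y49.338
M3 S912
G1 X207.336 Y49.338 F1502
G1 X207.336 Y17.468 F1502
G1 X131.457 Y17.468 F1502
G1 X131.457 Y49.338 F1502
M5
G0 X0.000 Y0.000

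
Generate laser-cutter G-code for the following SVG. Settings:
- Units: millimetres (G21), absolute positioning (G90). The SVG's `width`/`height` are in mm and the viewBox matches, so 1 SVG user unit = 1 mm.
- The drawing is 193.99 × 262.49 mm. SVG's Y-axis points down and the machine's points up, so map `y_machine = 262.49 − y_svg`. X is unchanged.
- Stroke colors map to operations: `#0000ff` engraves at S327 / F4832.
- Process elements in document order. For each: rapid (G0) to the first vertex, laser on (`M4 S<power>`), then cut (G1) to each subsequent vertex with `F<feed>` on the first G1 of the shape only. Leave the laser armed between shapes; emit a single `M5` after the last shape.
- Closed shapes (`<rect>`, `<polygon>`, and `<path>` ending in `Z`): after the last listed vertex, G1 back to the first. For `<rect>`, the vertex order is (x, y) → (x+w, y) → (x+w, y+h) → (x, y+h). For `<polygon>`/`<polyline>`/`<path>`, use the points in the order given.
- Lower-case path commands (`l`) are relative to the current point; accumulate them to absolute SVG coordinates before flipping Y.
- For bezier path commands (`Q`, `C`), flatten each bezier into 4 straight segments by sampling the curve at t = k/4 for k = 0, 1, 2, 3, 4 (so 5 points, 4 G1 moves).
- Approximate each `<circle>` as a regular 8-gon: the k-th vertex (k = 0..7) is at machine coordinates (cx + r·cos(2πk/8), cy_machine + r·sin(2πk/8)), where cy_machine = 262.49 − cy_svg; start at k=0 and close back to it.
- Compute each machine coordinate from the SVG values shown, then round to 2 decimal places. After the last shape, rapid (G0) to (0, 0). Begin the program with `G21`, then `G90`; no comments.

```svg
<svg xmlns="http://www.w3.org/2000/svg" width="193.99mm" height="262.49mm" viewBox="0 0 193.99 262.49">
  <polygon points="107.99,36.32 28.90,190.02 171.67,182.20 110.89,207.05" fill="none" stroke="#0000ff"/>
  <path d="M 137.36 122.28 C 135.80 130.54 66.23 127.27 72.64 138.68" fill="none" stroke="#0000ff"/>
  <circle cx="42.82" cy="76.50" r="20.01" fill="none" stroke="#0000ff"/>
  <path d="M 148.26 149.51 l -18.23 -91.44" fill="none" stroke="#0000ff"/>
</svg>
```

Since the viewBox matches the mm dimensions, user units are millimetres directly. The only transform is the Y-flip y_m = 262.49 − y_svg.

Shape 1 is a closed polygon drawn with `<polygon>`. Its stroke #0000ff means engrave at S327, F4832. After flipping Y the toolpath is (107.99,226.17) → (28.90,72.47) → (171.67,80.29) → (110.89,55.44) → (107.99,226.17), returning to the start.

Shape 2 is a cubic bezier drawn with `<path>`. Its stroke #0000ff means engrave at S327, F4832. After flipping Y the toolpath is (137.36,140.21) → (125.69,135.77) → (102.01,133.19) → (79.83,130.02) → (72.64,123.81).

Shape 3 is a circle drawn with `<circle>`. Its stroke #0000ff means engrave at S327, F4832. After flipping Y the toolpath is (62.83,185.99) → (56.97,200.14) → (42.82,206.00) → (28.67,200.14) → (22.81,185.99) → (28.67,171.84) → (42.82,165.98) → (56.97,171.84) → (62.83,185.99), returning to the start.

Shape 4 is a line segment drawn with `<path>`. Its stroke #0000ff means engrave at S327, F4832. After flipping Y the toolpath is (148.26,112.98) → (130.03,204.42).

G21
G90
G0 X107.99 Y226.17
M4 S327
G1 X28.90 Y72.47 F4832
G1 X171.67 Y80.29
G1 X110.89 Y55.44
G1 X107.99 Y226.17
G0 X137.36 Y140.21
M4 S327
G1 X125.69 Y135.77 F4832
G1 X102.01 Y133.19
G1 X79.83 Y130.02
G1 X72.64 Y123.81
G0 X62.83 Y185.99
M4 S327
G1 X56.97 Y200.14 F4832
G1 X42.82 Y206.00
G1 X28.67 Y200.14
G1 X22.81 Y185.99
G1 X28.67 Y171.84
G1 X42.82 Y165.98
G1 X56.97 Y171.84
G1 X62.83 Y185.99
G0 X148.26 Y112.98
M4 S327
G1 X130.03 Y204.42 F4832
M5
G0 X0.00 Y0.00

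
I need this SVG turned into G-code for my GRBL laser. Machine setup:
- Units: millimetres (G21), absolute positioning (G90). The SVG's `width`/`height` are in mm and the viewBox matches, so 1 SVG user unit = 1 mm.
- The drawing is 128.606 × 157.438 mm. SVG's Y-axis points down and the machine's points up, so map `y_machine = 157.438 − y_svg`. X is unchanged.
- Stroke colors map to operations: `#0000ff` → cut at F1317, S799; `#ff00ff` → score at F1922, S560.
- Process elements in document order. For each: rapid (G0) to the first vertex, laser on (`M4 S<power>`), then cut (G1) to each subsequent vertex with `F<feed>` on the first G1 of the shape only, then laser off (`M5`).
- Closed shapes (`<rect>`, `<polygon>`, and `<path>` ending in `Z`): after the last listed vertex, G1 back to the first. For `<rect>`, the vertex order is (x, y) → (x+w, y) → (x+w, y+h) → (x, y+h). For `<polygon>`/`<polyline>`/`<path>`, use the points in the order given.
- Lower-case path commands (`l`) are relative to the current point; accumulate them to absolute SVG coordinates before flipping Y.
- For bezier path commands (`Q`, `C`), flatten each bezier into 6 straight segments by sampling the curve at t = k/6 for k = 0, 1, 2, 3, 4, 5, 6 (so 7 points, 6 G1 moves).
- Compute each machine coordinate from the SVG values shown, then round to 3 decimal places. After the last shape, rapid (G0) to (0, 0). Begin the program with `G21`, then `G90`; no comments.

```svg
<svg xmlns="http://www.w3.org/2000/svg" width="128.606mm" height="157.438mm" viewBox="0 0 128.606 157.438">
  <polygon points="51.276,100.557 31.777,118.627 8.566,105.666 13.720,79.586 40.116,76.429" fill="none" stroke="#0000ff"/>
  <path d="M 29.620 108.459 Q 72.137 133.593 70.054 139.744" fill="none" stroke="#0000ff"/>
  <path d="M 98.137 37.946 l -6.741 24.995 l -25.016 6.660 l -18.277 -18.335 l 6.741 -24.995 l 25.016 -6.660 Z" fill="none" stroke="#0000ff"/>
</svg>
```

G21
G90
G0 X51.276 Y56.881
M4 S799
G1 X31.777 Y38.811 F1317
G1 X8.566 Y51.772
G1 X13.720 Y77.852
G1 X40.116 Y81.009
G1 X51.276 Y56.881
M5
G0 X29.620 Y48.979
M4 S799
G1 X42.553 Y41.128 F1317
G1 X53.009 Y34.332
G1 X60.987 Y28.591
G1 X66.487 Y23.904
G1 X69.509 Y20.272
G1 X70.054 Y17.694
M5
G0 X98.137 Y119.492
M4 S799
G1 X91.396 Y94.497 F1317
G1 X66.380 Y87.837
G1 X48.103 Y106.172
G1 X54.844 Y131.167
G1 X79.860 Y137.827
G1 X98.137 Y119.492
M5
G0 X0.000 Y0.000

Since the viewBox matches the mm dimensions, user units are millimetres directly. The only transform is the Y-flip y_m = 157.438 − y_svg.

Shape 1 is a regular polygon drawn with `<polygon>`. Its stroke #0000ff means cut at S799, F1317. After flipping Y the toolpath is (51.276,56.881) → (31.777,38.811) → (8.566,51.772) → (13.720,77.852) → (40.116,81.009) → (51.276,56.881), returning to the start.

Shape 2 is a quadratic bezier drawn with `<path>`. Its stroke #0000ff means cut at S799, F1317. After flipping Y the toolpath is (29.620,48.979) → (42.553,41.128) → (53.009,34.332) → (60.987,28.591) → (66.487,23.904) → (69.509,20.272) → (70.054,17.694).

Shape 3 is a regular polygon drawn with `<path>`. Its stroke #0000ff means cut at S799, F1317. After flipping Y the toolpath is (98.137,119.492) → (91.396,94.497) → (66.380,87.837) → (48.103,106.172) → (54.844,131.167) → (79.860,137.827) → (98.137,119.492), returning to the start.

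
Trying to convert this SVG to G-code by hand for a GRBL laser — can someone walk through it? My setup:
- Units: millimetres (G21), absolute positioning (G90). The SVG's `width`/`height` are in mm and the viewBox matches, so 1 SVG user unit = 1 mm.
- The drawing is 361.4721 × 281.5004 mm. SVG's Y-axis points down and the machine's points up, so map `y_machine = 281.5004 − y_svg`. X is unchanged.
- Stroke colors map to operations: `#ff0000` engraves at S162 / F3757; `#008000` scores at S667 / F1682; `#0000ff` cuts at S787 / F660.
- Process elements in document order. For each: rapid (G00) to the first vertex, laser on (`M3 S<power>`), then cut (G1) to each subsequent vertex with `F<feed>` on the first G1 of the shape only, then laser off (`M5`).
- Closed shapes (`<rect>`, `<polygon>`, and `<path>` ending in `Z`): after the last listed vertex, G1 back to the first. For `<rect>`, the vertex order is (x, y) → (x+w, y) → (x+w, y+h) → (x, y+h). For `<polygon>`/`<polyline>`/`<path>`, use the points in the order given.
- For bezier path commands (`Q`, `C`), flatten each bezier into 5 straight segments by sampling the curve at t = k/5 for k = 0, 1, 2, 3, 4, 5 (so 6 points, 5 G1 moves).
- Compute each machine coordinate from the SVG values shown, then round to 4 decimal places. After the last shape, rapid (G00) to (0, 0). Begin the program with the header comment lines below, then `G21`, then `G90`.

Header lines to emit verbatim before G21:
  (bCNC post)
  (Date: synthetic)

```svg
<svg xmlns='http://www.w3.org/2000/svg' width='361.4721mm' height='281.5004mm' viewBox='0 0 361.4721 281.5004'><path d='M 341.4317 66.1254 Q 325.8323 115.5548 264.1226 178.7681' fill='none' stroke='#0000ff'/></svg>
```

(bCNC post)
(Date: synthetic)
G21
G90
G00 X341.4317 Y215.3750
M3 S787
G1 X333.3475 Y195.0519 F660
G1 X321.5745 Y173.6261
G1 X306.1127 Y151.0975
G1 X286.9621 Y127.4663
G1 X264.1226 Y102.7323
M5
G00 X0.0000 Y0.0000

1 u = 1 mm; y_m = 281.5004 − y.

[1] `<path>` quadratic bezier, #0000ff→cut S787 F660: (341.4317,215.3750) → (333.3475,195.0519) → (321.5745,173.6261) → (306.1127,151.0975) → (286.9621,127.4663) → (264.1226,102.7323)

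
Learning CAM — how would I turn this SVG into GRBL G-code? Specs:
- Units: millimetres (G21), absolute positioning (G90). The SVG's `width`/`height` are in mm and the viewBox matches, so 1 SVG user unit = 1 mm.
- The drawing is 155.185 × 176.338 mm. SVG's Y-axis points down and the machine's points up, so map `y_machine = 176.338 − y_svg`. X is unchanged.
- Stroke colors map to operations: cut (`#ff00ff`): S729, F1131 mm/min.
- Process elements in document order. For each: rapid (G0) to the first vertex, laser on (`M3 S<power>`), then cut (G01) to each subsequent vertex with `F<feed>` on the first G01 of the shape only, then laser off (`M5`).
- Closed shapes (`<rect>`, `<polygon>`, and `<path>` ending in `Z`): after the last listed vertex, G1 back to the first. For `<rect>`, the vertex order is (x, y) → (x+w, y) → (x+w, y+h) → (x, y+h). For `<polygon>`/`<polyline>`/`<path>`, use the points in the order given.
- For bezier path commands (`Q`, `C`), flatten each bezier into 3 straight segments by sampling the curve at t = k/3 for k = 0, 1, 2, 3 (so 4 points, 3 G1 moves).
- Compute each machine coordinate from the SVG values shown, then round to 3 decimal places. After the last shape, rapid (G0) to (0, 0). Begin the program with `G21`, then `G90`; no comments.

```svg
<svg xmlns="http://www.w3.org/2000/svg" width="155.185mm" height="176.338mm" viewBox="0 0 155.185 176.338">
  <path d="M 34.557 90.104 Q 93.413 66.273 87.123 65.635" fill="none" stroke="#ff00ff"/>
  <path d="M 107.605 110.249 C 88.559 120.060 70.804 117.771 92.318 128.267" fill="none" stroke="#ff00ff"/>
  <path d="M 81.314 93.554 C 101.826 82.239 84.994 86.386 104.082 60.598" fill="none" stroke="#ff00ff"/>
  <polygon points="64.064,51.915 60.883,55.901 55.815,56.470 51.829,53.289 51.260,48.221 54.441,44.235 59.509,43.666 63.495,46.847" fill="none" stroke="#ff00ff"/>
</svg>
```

1 u = 1 mm; y_m = 176.338 − y.

[1] `<path>` quadratic bezier, #ff00ff→cut S729 F1131: (34.557,86.234) → (66.556,99.544) → (84.078,107.701) → (87.123,110.703)

[2] `<path>` cubic bezier, #ff00ff→cut S729 F1131: (107.605,66.089) → (90.396,59.390) → (82.487,55.227) → (92.318,48.071)

[3] `<path>` cubic bezier, #ff00ff→cut S729 F1131: (81.314,82.784) → (92.091,90.626) → (94.254,98.249) → (104.082,115.740)

[4] `<polygon>` regular polygon, #ff00ff→cut S729 F1131: (64.064,124.423) → (60.883,120.437) → (55.815,119.868) → (51.829,123.049) → (51.260,128.117) → (54.441,132.103) → (59.509,132.672) → (63.495,129.491) → (64.064,124.423) (closed)

G21
G90
G0 X34.557 Y86.234
M3 S729
G01 X66.556 Y99.544 F1131
G01 X84.078 Y107.701
G01 X87.123 Y110.703
M5
G0 X107.605 Y66.089
M3 S729
G01 X90.396 Y59.390 F1131
G01 X82.487 Y55.227
G01 X92.318 Y48.071
M5
G0 X81.314 Y82.784
M3 S729
G01 X92.091 Y90.626 F1131
G01 X94.254 Y98.249
G01 X104.082 Y115.740
M5
G0 X64.064 Y124.423
M3 S729
G01 X60.883 Y120.437 F1131
G01 X55.815 Y119.868
G01 X51.829 Y123.049
G01 X51.260 Y128.117
G01 X54.441 Y132.103
G01 X59.509 Y132.672
G01 X63.495 Y129.491
G01 X64.064 Y124.423
M5
G0 X0.000 Y0.000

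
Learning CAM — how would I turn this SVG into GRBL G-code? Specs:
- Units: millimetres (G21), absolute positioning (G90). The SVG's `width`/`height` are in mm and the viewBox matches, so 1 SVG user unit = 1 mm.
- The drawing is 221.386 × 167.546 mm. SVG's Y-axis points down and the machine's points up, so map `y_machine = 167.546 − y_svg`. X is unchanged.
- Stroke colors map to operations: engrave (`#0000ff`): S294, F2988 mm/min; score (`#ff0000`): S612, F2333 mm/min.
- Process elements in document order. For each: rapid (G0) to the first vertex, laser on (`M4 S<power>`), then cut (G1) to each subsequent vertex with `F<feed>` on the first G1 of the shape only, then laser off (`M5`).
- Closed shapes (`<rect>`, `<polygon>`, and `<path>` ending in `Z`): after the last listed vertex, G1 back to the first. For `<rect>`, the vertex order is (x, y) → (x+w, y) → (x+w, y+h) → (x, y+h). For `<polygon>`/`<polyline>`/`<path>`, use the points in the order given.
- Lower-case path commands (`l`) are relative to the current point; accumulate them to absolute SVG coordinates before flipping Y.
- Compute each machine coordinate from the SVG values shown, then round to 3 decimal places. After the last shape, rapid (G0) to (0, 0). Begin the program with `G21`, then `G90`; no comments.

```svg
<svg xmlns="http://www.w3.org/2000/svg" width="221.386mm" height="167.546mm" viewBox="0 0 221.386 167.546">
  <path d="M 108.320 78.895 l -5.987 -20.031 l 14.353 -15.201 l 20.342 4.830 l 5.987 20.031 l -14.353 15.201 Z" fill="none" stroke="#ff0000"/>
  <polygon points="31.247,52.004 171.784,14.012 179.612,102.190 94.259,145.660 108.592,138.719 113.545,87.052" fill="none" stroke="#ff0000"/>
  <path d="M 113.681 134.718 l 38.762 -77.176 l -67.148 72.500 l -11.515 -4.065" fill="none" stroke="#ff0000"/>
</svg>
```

G21
G90
G0 X108.320 Y88.651
M4 S612
G1 X102.333 Y108.682 F2333
G1 X116.686 Y123.883
G1 X137.028 Y119.053
G1 X143.015 Y99.022
G1 X128.662 Y83.821
G1 X108.320 Y88.651
M5
G0 X31.247 Y115.542
M4 S612
G1 X171.784 Y153.534 F2333
G1 X179.612 Y65.356
G1 X94.259 Y21.886
G1 X108.592 Y28.827
G1 X113.545 Y80.494
G1 X31.247 Y115.542
M5
G0 X113.681 Y32.828
M4 S612
G1 X152.443 Y110.004 F2333
G1 X85.295 Y37.504
G1 X73.780 Y41.569
M5
G0 X0.000 Y0.000

Since the viewBox matches the mm dimensions, user units are millimetres directly. The only transform is the Y-flip y_m = 167.546 − y_svg.

Shape 1 is a regular polygon drawn with `<path>`. Its stroke #ff0000 means score at S612, F2333. After flipping Y the toolpath is (108.320,88.651) → (102.333,108.682) → (116.686,123.883) → (137.028,119.053) → (143.015,99.022) → (128.662,83.821) → (108.320,88.651), returning to the start.

Shape 2 is a closed polygon drawn with `<polygon>`. Its stroke #ff0000 means score at S612, F2333. After flipping Y the toolpath is (31.247,115.542) → (171.784,153.534) → (179.612,65.356) → (94.259,21.886) → (108.592,28.827) → (113.545,80.494) → (31.247,115.542), returning to the start.

Shape 3 is a open polyline drawn with `<path>`. Its stroke #ff0000 means score at S612, F2333. After flipping Y the toolpath is (113.681,32.828) → (152.443,110.004) → (85.295,37.504) → (73.780,41.569).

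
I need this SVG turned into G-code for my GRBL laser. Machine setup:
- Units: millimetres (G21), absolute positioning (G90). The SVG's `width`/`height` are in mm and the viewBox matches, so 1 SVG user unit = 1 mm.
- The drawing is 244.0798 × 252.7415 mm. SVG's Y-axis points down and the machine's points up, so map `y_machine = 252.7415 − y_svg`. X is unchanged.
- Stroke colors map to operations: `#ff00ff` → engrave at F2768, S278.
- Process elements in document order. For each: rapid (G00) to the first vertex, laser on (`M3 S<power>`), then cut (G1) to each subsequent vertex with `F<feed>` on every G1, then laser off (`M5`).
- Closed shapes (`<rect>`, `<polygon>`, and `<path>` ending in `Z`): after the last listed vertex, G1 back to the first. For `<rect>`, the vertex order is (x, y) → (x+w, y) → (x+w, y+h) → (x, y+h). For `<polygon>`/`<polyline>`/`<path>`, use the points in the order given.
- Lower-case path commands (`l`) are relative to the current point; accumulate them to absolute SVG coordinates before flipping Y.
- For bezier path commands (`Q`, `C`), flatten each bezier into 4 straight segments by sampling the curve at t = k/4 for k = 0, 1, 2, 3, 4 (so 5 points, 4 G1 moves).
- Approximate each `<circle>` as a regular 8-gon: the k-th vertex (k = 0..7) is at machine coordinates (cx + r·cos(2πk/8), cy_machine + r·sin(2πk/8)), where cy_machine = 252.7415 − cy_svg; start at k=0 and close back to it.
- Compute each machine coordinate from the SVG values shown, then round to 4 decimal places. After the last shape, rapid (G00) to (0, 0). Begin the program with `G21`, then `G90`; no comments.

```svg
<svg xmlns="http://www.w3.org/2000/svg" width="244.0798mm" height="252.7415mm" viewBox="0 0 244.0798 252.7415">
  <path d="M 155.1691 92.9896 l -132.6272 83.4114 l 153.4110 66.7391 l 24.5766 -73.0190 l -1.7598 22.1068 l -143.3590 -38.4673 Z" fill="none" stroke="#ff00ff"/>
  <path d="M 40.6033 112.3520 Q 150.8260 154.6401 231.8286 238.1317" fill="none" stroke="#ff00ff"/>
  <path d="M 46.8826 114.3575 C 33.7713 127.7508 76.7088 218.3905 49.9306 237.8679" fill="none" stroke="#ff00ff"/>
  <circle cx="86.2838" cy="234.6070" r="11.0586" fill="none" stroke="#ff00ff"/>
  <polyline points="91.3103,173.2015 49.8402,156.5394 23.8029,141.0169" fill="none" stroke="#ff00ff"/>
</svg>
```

1 u = 1 mm; y_m = 252.7415 − y.

[1] `<path>` closed polygon, #ff00ff→engrave S278 F2768: (155.1691,159.7519) → (22.5419,76.3405) → (175.9529,9.6014) → (200.5295,82.6204) → (198.7697,60.5136) → (55.4107,98.9809) → (155.1691,159.7519) (closed)

[2] `<path>` quadratic bezier, #ff00ff→engrave S278 F2768: (40.6033,140.3895) → (93.8884,116.6702) → (143.5210,87.8005) → (189.5010,53.7804) → (231.8286,14.6098)

[3] `<path>` cubic bezier, #ff00ff→engrave S278 F2768: (46.8826,138.3840) → (45.5932,116.1742) → (53.5317,78.9103) → (58.9076,40.5057) → (49.9306,14.8736)

[4] `<circle>` circle, #ff00ff→engrave S278 F2768: (97.3424,18.1345) → (94.1034,25.9541) → (86.2838,29.1931) → (78.4642,25.9541) → (75.2252,18.1345) → (78.4642,10.3149) → (86.2838,7.0759) → (94.1034,10.3149) → (97.3424,18.1345) (closed)

[5] `<polyline>` open polyline, #ff00ff→engrave S278 F2768: (91.3103,79.5400) → (49.8402,96.2021) → (23.8029,111.7246)

G21
G90
G00 X155.1691 Y159.7519
M3 S278
G1 X22.5419 Y76.3405 F2768
G1 X175.9529 Y9.6014 F2768
G1 X200.5295 Y82.6204 F2768
G1 X198.7697 Y60.5136 F2768
G1 X55.4107 Y98.9809 F2768
G1 X155.1691 Y159.7519 F2768
M5
G00 X40.6033 Y140.3895
M3 S278
G1 X93.8884 Y116.6702 F2768
G1 X143.5210 Y87.8005 F2768
G1 X189.5010 Y53.7804 F2768
G1 X231.8286 Y14.6098 F2768
M5
G00 X46.8826 Y138.3840
M3 S278
G1 X45.5932 Y116.1742 F2768
G1 X53.5317 Y78.9103 F2768
G1 X58.9076 Y40.5057 F2768
G1 X49.9306 Y14.8736 F2768
M5
G00 X97.3424 Y18.1345
M3 S278
G1 X94.1034 Y25.9541 F2768
G1 X86.2838 Y29.1931 F2768
G1 X78.4642 Y25.9541 F2768
G1 X75.2252 Y18.1345 F2768
G1 X78.4642 Y10.3149 F2768
G1 X86.2838 Y7.0759 F2768
G1 X94.1034 Y10.3149 F2768
G1 X97.3424 Y18.1345 F2768
M5
G00 X91.3103 Y79.5400
M3 S278
G1 X49.8402 Y96.2021 F2768
G1 X23.8029 Y111.7246 F2768
M5
G00 X0.0000 Y0.0000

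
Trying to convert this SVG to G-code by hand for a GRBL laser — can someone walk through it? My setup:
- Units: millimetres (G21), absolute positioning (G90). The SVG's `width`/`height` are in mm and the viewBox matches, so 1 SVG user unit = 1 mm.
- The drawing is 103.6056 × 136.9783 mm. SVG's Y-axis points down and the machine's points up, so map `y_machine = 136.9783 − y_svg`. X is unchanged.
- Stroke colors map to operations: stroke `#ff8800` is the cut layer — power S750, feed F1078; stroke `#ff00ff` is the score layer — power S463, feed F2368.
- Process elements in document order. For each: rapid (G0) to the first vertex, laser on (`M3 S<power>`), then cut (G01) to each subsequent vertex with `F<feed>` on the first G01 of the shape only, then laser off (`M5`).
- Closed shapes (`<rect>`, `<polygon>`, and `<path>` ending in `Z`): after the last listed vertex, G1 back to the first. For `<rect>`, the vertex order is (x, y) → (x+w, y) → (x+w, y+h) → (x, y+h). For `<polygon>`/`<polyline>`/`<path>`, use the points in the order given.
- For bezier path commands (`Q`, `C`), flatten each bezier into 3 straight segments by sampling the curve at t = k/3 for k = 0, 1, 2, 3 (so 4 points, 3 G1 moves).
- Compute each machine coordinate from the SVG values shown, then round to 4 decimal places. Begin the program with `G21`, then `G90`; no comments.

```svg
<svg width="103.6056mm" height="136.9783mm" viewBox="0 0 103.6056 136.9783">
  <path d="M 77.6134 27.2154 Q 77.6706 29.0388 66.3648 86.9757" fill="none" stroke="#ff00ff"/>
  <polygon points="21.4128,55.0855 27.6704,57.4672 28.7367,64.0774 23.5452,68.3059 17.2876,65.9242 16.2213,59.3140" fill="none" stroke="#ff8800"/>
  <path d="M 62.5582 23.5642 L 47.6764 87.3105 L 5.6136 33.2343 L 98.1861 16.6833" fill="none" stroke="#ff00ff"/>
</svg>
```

Since the viewBox matches the mm dimensions, user units are millimetres directly. The only transform is the Y-flip y_m = 136.9783 − y_svg.

Shape 1 is a quadratic bezier drawn with `<path>`. Its stroke #ff00ff means score at S463, F2368. After flipping Y the toolpath is (77.6134,109.7629) → (76.3890,102.3125) → (72.6394,82.3924) → (66.3648,50.0026).

Shape 2 is a regular polygon drawn with `<polygon>`. Its stroke #ff8800 means cut at S750, F1078. After flipping Y the toolpath is (21.4128,81.8928) → (27.6704,79.5111) → (28.7367,72.9009) → (23.5452,68.6724) → (17.2876,71.0541) → (16.2213,77.6643) → (21.4128,81.8928), returning to the start.

Shape 3 is a open polyline drawn with `<path>`. Its stroke #ff00ff means score at S463, F2368. After flipping Y the toolpath is (62.5582,113.4141) → (47.6764,49.6678) → (5.6136,103.7440) → (98.1861,120.2950).

G21
G90
G0 X77.6134 Y109.7629
M3 S463
G01 X76.3890 Y102.3125 F2368
G01 X72.6394 Y82.3924
G01 X66.3648 Y50.0026
M5
G0 X21.4128 Y81.8928
M3 S750
G01 X27.6704 Y79.5111 F1078
G01 X28.7367 Y72.9009
G01 X23.5452 Y68.6724
G01 X17.2876 Y71.0541
G01 X16.2213 Y77.6643
G01 X21.4128 Y81.8928
M5
G0 X62.5582 Y113.4141
M3 S463
G01 X47.6764 Y49.6678 F2368
G01 X5.6136 Y103.7440
G01 X98.1861 Y120.2950
M5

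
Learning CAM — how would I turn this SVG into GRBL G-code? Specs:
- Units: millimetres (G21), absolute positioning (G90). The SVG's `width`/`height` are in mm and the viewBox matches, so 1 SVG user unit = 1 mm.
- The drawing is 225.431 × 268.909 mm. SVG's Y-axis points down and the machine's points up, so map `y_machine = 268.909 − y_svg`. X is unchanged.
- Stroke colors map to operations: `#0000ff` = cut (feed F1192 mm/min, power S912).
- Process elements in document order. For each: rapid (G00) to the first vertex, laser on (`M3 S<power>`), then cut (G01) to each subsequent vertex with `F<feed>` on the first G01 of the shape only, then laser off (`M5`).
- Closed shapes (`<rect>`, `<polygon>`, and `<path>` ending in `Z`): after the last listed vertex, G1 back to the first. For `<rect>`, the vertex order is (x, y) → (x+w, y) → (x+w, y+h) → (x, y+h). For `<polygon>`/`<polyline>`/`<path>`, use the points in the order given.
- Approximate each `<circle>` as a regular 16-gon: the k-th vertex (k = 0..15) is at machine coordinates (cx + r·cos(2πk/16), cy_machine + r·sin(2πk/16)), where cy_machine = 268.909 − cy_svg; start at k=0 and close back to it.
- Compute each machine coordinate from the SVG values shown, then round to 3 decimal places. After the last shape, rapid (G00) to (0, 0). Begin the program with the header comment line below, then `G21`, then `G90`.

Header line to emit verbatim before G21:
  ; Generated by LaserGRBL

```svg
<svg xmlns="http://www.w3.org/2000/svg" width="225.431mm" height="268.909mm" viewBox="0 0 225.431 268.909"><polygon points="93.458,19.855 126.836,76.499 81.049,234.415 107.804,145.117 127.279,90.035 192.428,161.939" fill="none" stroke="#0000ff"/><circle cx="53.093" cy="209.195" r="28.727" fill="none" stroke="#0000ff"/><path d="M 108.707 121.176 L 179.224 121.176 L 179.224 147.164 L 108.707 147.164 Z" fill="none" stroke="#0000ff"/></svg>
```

Since the viewBox matches the mm dimensions, user units are millimetres directly. The only transform is the Y-flip y_m = 268.909 − y_svg.

Shape 1 is a closed polygon drawn with `<polygon>`. Its stroke #0000ff means cut at S912, F1192. After flipping Y the toolpath is (93.458,249.054) → (126.836,192.410) → (81.049,34.494) → (107.804,123.792) → (127.279,178.874) → (192.428,106.970) → (93.458,249.054), returning to the start.

Shape 2 is a circle drawn with `<circle>`. Its stroke #0000ff means cut at S912, F1192. After flipping Y the toolpath is (81.820,59.714) → (79.633,70.707) → (73.406,80.027) → (64.086,86.254) → (53.093,88.441) → (42.100,86.254) → (32.780,80.027) → (26.553,70.707) → (24.366,59.714) → (26.553,48.721) → (32.780,39.401) → (42.100,33.174) → (53.093,30.987) → (64.086,33.174) → (73.406,39.401) → (79.633,48.721) → (81.820,59.714), returning to the start.

Shape 3 is a rectangle drawn with `<path>`. Its stroke #0000ff means cut at S912, F1192. After flipping Y the toolpath is (108.707,147.733) → (179.224,147.733) → (179.224,121.745) → (108.707,121.745) → (108.707,147.733), returning to the start.

; Generated by LaserGRBL
G21
G90
G00 X93.458 Y249.054
M3 S912
G01 X126.836 Y192.410 F1192
G01 X81.049 Y34.494
G01 X107.804 Y123.792
G01 X127.279 Y178.874
G01 X192.428 Y106.970
G01 X93.458 Y249.054
M5
G00 X81.820 Y59.714
M3 S912
G01 X79.633 Y70.707 F1192
G01 X73.406 Y80.027
G01 X64.086 Y86.254
G01 X53.093 Y88.441
G01 X42.100 Y86.254
G01 X32.780 Y80.027
G01 X26.553 Y70.707
G01 X24.366 Y59.714
G01 X26.553 Y48.721
G01 X32.780 Y39.401
G01 X42.100 Y33.174
G01 X53.093 Y30.987
G01 X64.086 Y33.174
G01 X73.406 Y39.401
G01 X79.633 Y48.721
G01 X81.820 Y59.714
M5
G00 X108.707 Y147.733
M3 S912
G01 X179.224 Y147.733 F1192
G01 X179.224 Y121.745
G01 X108.707 Y121.745
G01 X108.707 Y147.733
M5
G00 X0.000 Y0.000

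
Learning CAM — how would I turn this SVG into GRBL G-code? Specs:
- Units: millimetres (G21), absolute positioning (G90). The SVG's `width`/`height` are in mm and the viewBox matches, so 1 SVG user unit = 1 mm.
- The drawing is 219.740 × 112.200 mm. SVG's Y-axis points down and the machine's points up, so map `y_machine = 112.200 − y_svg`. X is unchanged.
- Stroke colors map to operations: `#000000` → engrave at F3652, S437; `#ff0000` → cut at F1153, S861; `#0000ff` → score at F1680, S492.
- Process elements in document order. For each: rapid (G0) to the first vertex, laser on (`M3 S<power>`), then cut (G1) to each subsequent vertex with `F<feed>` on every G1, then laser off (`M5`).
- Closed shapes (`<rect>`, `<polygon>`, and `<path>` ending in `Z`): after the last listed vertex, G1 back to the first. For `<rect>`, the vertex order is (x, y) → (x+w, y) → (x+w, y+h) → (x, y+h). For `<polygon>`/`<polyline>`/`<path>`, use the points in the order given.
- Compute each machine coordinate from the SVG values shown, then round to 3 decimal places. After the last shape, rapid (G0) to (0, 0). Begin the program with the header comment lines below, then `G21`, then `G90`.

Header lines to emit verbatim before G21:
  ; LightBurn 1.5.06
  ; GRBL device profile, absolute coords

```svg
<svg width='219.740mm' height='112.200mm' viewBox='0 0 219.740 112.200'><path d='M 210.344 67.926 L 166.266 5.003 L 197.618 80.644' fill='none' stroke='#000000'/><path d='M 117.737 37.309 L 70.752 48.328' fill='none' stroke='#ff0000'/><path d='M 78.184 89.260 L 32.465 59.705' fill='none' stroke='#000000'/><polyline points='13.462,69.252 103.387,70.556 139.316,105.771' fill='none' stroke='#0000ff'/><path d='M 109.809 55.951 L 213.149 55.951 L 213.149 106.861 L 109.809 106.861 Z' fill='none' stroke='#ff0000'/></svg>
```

; LightBurn 1.5.06
; GRBL device profile, absolute coords
G21
G90
G0 X210.344 Y44.274
M3 S437
G1 X166.266 Y107.197 F3652
G1 X197.618 Y31.556 F3652
M5
G0 X117.737 Y74.891
M3 S861
G1 X70.752 Y63.872 F1153
M5
G0 X78.184 Y22.940
M3 S437
G1 X32.465 Y52.495 F3652
M5
G0 X13.462 Y42.948
M3 S492
G1 X103.387 Y41.644 F1680
G1 X139.316 Y6.429 F1680
M5
G0 X109.809 Y56.249
M3 S861
G1 X213.149 Y56.249 F1153
G1 X213.149 Y5.339 F1153
G1 X109.809 Y5.339 F1153
G1 X109.809 Y56.249 F1153
M5
G0 X0.000 Y0.000

viewBox `0 0 219.740 112.200` with mm width/height → 1 unit = 1 mm. Flip: y_m = 112.200 − y_svg.

**Shape 1** — `<path>` open polyline, stroke `#000000` → engrave (S437, F3652). Machine vertices: (210.344,44.274) → (166.266,107.197) → (197.618,31.556). Open path.

**Shape 2** — `<path>` line segment, stroke `#ff0000` → cut (S861, F1153). Machine vertices: (117.737,74.891) → (70.752,63.872). Open path.

**Shape 3** — `<path>` line segment, stroke `#000000` → engrave (S437, F3652). Machine vertices: (78.184,22.940) → (32.465,52.495). Open path.

**Shape 4** — `<polyline>` open polyline, stroke `#0000ff` → score (S492, F1680). Machine vertices: (13.462,42.948) → (103.387,41.644) → (139.316,6.429). Open path.

**Shape 5** — `<path>` rectangle, stroke `#ff0000` → cut (S861, F1153). Machine vertices: (109.809,56.249) → (213.149,56.249) → (213.149,5.339) → (109.809,5.339) → (109.809,56.249). Closed: final G1 returns to the first vertex.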